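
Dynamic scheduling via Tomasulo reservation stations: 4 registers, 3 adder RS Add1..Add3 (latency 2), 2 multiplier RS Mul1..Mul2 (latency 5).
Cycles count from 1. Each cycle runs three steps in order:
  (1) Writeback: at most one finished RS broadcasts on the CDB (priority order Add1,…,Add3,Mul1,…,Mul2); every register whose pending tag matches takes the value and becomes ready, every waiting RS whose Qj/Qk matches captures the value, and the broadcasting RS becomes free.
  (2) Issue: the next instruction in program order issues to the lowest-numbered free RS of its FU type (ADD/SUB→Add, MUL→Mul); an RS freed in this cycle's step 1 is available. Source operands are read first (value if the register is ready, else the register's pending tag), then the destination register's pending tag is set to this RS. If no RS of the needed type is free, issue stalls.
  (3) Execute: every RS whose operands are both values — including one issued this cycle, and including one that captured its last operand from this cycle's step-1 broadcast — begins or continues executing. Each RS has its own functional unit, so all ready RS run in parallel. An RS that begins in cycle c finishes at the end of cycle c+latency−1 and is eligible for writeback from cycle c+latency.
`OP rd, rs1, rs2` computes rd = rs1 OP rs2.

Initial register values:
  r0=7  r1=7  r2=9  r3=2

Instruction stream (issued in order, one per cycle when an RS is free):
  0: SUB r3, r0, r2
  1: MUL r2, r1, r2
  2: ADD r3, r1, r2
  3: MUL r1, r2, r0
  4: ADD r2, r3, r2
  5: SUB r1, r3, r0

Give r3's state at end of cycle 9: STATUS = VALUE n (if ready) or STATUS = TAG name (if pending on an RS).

cycle 1: issue SUB r3<-Add1 // r0:7,r1:7,r2:9,r3:Add1
cycle 2: issue MUL r2<-Mul1 // r0:7,r1:7,r2:Mul1,r3:Add1
cycle 3: CDB Add1=-2; issue ADD r3<-Add1 // r0:7,r1:7,r2:Mul1,r3:Add1
cycle 4: issue MUL r1<-Mul2 // r0:7,r1:Mul2,r2:Mul1,r3:Add1
cycle 5: issue ADD r2<-Add2 // r0:7,r1:Mul2,r2:Add2,r3:Add1
cycle 6: issue SUB r1<-Add3 // r0:7,r1:Add3,r2:Add2,r3:Add1
cycle 7: CDB Mul1=63 // r0:7,r1:Add3,r2:Add2,r3:Add1
cycle 8: - // r0:7,r1:Add3,r2:Add2,r3:Add1
cycle 9: CDB Add1=70 // r0:7,r1:Add3,r2:Add2,r3:70

STATUS = VALUE 70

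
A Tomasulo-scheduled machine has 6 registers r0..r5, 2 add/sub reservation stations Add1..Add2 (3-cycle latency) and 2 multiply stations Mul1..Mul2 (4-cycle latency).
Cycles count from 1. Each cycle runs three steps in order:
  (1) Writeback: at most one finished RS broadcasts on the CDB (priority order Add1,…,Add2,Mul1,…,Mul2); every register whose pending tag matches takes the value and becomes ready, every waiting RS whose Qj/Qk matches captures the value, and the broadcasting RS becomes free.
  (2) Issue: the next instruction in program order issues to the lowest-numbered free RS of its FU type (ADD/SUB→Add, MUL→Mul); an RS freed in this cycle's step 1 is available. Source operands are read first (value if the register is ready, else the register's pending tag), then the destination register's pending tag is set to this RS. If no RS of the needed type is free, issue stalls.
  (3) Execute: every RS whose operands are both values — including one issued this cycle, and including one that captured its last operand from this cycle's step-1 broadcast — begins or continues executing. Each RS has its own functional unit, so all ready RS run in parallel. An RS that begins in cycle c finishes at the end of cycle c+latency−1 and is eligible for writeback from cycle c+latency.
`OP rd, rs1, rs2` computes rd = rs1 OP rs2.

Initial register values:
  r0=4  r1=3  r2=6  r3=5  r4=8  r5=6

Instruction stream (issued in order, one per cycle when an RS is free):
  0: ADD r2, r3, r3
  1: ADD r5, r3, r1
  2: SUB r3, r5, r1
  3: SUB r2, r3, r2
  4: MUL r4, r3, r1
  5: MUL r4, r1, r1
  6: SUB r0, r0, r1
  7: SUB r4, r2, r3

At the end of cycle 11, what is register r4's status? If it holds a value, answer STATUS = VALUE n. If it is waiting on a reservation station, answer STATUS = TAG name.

c1: issue ADD r2<-Add1 | r0:4,r1:3,r2:Add1,r3:5,r4:8,r5:6
c2: issue ADD r5<-Add2 | r0:4,r1:3,r2:Add1,r3:5,r4:8,r5:Add2
c3: stall | r0:4,r1:3,r2:Add1,r3:5,r4:8,r5:Add2
c4: CDB Add1=10; issue SUB r3<-Add1 | r0:4,r1:3,r2:10,r3:Add1,r4:8,r5:Add2
c5: CDB Add2=8; issue SUB r2<-Add2 | r0:4,r1:3,r2:Add2,r3:Add1,r4:8,r5:8
c6: issue MUL r4<-Mul1 | r0:4,r1:3,r2:Add2,r3:Add1,r4:Mul1,r5:8
c7: issue MUL r4<-Mul2 | r0:4,r1:3,r2:Add2,r3:Add1,r4:Mul2,r5:8
c8: CDB Add1=5; issue SUB r0<-Add1 | r0:Add1,r1:3,r2:Add2,r3:5,r4:Mul2,r5:8
c9: stall | r0:Add1,r1:3,r2:Add2,r3:5,r4:Mul2,r5:8
c10: stall | r0:Add1,r1:3,r2:Add2,r3:5,r4:Mul2,r5:8
c11: CDB Add1=1; issue SUB r4<-Add1 | r0:1,r1:3,r2:Add2,r3:5,r4:Add1,r5:8

STATUS = TAG Add1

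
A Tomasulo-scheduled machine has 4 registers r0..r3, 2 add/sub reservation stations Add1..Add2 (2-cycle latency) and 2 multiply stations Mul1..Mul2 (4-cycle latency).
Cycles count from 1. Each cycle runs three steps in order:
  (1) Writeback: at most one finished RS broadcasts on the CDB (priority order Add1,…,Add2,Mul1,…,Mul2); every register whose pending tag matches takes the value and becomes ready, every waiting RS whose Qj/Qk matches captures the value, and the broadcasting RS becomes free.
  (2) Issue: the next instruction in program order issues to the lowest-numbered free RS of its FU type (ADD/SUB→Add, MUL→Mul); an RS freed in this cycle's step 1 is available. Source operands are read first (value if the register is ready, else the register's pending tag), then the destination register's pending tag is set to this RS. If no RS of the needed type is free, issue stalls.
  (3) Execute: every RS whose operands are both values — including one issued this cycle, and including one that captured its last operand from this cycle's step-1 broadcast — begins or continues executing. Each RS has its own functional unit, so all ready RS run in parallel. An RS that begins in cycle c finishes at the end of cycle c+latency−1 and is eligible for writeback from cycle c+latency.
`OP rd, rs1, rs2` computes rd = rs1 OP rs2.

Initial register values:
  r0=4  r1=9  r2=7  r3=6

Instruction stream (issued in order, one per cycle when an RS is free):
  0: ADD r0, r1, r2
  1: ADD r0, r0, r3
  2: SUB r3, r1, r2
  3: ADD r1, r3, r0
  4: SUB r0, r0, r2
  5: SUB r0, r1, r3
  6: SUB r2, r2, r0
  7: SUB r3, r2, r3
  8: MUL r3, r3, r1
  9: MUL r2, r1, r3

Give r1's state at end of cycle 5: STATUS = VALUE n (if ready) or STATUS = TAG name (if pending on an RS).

STATUS = TAG Add1

  c1: issue ADD r0<-Add1  regs: r0:Add1,r1:9,r2:7,r3:6
  c2: issue ADD r0<-Add2  regs: r0:Add2,r1:9,r2:7,r3:6
  c3: CDB Add1=16; issue SUB r3<-Add1  regs: r0:Add2,r1:9,r2:7,r3:Add1
  c4: stall  regs: r0:Add2,r1:9,r2:7,r3:Add1
  c5: CDB Add1=2; issue ADD r1<-Add1  regs: r0:Add2,r1:Add1,r2:7,r3:2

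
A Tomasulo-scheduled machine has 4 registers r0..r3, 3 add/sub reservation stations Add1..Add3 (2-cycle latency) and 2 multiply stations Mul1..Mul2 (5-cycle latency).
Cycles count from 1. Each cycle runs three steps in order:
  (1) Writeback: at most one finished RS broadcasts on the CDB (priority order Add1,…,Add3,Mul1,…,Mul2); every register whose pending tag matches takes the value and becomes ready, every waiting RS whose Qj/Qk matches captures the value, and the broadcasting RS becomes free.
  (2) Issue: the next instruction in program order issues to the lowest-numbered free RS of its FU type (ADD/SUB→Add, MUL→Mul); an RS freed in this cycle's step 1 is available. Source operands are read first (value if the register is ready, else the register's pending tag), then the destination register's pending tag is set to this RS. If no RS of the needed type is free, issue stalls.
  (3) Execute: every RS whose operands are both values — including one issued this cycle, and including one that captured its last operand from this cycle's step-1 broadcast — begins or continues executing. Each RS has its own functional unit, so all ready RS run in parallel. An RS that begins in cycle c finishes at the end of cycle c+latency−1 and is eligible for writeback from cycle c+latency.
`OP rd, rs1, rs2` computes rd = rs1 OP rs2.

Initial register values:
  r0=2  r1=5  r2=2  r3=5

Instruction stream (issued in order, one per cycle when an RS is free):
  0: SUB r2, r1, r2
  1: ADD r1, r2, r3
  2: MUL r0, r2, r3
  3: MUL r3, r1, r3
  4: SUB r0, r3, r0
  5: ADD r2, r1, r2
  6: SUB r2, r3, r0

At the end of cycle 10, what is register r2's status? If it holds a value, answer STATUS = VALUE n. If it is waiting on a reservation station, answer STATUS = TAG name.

STATUS = TAG Add3

  c1: issue SUB r2<-Add1  regs: r0:2,r1:5,r2:Add1,r3:5
  c2: issue ADD r1<-Add2  regs: r0:2,r1:Add2,r2:Add1,r3:5
  c3: CDB Add1=3; issue MUL r0<-Mul1  regs: r0:Mul1,r1:Add2,r2:3,r3:5
  c4: issue MUL r3<-Mul2  regs: r0:Mul1,r1:Add2,r2:3,r3:Mul2
  c5: CDB Add2=8; issue SUB r0<-Add1  regs: r0:Add1,r1:8,r2:3,r3:Mul2
  c6: issue ADD r2<-Add2  regs: r0:Add1,r1:8,r2:Add2,r3:Mul2
  c7: issue SUB r2<-Add3  regs: r0:Add1,r1:8,r2:Add3,r3:Mul2
  c8: CDB Add2=11  regs: r0:Add1,r1:8,r2:Add3,r3:Mul2
  c9: CDB Mul1=15  regs: r0:Add1,r1:8,r2:Add3,r3:Mul2
  c10: CDB Mul2=40  regs: r0:Add1,r1:8,r2:Add3,r3:40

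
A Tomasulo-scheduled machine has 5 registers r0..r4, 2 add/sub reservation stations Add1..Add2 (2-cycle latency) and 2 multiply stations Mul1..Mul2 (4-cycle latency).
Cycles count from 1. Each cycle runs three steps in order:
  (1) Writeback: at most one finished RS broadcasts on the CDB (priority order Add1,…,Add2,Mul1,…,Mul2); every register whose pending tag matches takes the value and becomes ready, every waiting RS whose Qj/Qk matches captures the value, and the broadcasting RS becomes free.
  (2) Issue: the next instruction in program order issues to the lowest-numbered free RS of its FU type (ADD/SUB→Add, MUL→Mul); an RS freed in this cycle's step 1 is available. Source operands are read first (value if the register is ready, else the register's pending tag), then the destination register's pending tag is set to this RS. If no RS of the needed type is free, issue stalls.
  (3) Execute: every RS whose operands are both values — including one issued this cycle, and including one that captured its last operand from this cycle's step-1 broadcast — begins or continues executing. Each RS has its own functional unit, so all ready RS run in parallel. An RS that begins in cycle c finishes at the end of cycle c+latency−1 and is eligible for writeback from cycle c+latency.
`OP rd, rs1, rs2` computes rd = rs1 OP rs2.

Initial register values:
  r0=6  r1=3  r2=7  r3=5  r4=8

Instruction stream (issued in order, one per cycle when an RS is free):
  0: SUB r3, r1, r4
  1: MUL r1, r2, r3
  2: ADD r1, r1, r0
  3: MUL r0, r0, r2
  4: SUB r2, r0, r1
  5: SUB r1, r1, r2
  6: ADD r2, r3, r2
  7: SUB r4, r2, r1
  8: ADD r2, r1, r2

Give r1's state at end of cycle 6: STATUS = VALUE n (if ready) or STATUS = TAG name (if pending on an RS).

STATUS = TAG Add1

c1: issue SUB r3<-Add1 | r0:6,r1:3,r2:7,r3:Add1,r4:8
c2: issue MUL r1<-Mul1 | r0:6,r1:Mul1,r2:7,r3:Add1,r4:8
c3: CDB Add1=-5; issue ADD r1<-Add1 | r0:6,r1:Add1,r2:7,r3:-5,r4:8
c4: issue MUL r0<-Mul2 | r0:Mul2,r1:Add1,r2:7,r3:-5,r4:8
c5: issue SUB r2<-Add2 | r0:Mul2,r1:Add1,r2:Add2,r3:-5,r4:8
c6: stall | r0:Mul2,r1:Add1,r2:Add2,r3:-5,r4:8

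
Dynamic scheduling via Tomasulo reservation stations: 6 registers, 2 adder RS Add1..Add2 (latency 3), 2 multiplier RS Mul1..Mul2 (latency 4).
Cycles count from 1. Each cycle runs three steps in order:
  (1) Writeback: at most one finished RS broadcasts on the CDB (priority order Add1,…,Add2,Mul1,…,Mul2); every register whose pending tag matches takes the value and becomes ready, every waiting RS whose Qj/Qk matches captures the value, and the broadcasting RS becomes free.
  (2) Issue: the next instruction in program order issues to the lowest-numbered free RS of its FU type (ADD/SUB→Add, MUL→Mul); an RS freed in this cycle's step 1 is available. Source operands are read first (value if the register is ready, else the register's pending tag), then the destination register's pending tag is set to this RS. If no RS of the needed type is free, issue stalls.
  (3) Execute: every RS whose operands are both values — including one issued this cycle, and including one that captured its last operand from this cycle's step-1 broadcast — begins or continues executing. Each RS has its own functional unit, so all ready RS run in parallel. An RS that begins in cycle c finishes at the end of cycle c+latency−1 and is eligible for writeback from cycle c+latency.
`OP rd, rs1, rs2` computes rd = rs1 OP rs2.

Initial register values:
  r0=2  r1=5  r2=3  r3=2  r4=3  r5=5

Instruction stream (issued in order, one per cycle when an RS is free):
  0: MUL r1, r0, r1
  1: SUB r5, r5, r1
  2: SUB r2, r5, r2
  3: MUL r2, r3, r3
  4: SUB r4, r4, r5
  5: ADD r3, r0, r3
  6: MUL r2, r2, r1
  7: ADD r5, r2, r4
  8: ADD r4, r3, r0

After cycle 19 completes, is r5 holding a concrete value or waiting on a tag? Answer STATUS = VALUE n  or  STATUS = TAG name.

STATUS = VALUE 48

c1: issue MUL r1<-Mul1 | r0:2,r1:Mul1,r2:3,r3:2,r4:3,r5:5
c2: issue SUB r5<-Add1 | r0:2,r1:Mul1,r2:3,r3:2,r4:3,r5:Add1
c3: issue SUB r2<-Add2 | r0:2,r1:Mul1,r2:Add2,r3:2,r4:3,r5:Add1
c4: issue MUL r2<-Mul2 | r0:2,r1:Mul1,r2:Mul2,r3:2,r4:3,r5:Add1
c5: CDB Mul1=10; stall | r0:2,r1:10,r2:Mul2,r3:2,r4:3,r5:Add1
c6: stall | r0:2,r1:10,r2:Mul2,r3:2,r4:3,r5:Add1
c7: stall | r0:2,r1:10,r2:Mul2,r3:2,r4:3,r5:Add1
c8: CDB Add1=-5; issue SUB r4<-Add1 | r0:2,r1:10,r2:Mul2,r3:2,r4:Add1,r5:-5
c9: CDB Mul2=4; stall | r0:2,r1:10,r2:4,r3:2,r4:Add1,r5:-5
c10: stall | r0:2,r1:10,r2:4,r3:2,r4:Add1,r5:-5
c11: CDB Add1=8; issue ADD r3<-Add1 | r0:2,r1:10,r2:4,r3:Add1,r4:8,r5:-5
c12: CDB Add2=-8; issue MUL r2<-Mul1 | r0:2,r1:10,r2:Mul1,r3:Add1,r4:8,r5:-5
c13: issue ADD r5<-Add2 | r0:2,r1:10,r2:Mul1,r3:Add1,r4:8,r5:Add2
c14: CDB Add1=4; issue ADD r4<-Add1 | r0:2,r1:10,r2:Mul1,r3:4,r4:Add1,r5:Add2
c15: - | r0:2,r1:10,r2:Mul1,r3:4,r4:Add1,r5:Add2
c16: CDB Mul1=40 | r0:2,r1:10,r2:40,r3:4,r4:Add1,r5:Add2
c17: CDB Add1=6 | r0:2,r1:10,r2:40,r3:4,r4:6,r5:Add2
c18: - | r0:2,r1:10,r2:40,r3:4,r4:6,r5:Add2
c19: CDB Add2=48 | r0:2,r1:10,r2:40,r3:4,r4:6,r5:48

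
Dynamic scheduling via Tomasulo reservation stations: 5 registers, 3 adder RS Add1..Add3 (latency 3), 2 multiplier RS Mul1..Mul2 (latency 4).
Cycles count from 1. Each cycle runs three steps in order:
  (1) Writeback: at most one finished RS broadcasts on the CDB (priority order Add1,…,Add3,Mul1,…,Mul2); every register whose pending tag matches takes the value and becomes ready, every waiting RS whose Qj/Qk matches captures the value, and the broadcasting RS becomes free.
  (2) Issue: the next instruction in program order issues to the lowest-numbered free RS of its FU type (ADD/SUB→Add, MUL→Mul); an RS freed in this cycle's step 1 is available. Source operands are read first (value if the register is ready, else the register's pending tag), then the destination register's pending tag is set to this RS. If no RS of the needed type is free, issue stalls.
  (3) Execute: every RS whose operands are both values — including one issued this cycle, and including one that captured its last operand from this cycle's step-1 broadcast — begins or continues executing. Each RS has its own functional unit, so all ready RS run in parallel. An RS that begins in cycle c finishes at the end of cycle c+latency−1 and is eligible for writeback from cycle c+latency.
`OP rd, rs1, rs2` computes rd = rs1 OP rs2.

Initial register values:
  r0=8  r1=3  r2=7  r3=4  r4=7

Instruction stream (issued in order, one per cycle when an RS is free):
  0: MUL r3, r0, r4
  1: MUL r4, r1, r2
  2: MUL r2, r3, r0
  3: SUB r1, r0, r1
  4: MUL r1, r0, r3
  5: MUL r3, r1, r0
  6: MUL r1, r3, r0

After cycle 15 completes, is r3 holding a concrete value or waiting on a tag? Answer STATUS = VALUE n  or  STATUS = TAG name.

STATUS = VALUE 3584

cycle 1: issue MUL r3<-Mul1 // r0:8,r1:3,r2:7,r3:Mul1,r4:7
cycle 2: issue MUL r4<-Mul2 // r0:8,r1:3,r2:7,r3:Mul1,r4:Mul2
cycle 3: stall // r0:8,r1:3,r2:7,r3:Mul1,r4:Mul2
cycle 4: stall // r0:8,r1:3,r2:7,r3:Mul1,r4:Mul2
cycle 5: CDB Mul1=56; issue MUL r2<-Mul1 // r0:8,r1:3,r2:Mul1,r3:56,r4:Mul2
cycle 6: CDB Mul2=21; issue SUB r1<-Add1 // r0:8,r1:Add1,r2:Mul1,r3:56,r4:21
cycle 7: issue MUL r1<-Mul2 // r0:8,r1:Mul2,r2:Mul1,r3:56,r4:21
cycle 8: stall // r0:8,r1:Mul2,r2:Mul1,r3:56,r4:21
cycle 9: CDB Add1=5; stall // r0:8,r1:Mul2,r2:Mul1,r3:56,r4:21
cycle 10: CDB Mul1=448; issue MUL r3<-Mul1 // r0:8,r1:Mul2,r2:448,r3:Mul1,r4:21
cycle 11: CDB Mul2=448; issue MUL r1<-Mul2 // r0:8,r1:Mul2,r2:448,r3:Mul1,r4:21
cycle 12: - // r0:8,r1:Mul2,r2:448,r3:Mul1,r4:21
cycle 13: - // r0:8,r1:Mul2,r2:448,r3:Mul1,r4:21
cycle 14: - // r0:8,r1:Mul2,r2:448,r3:Mul1,r4:21
cycle 15: CDB Mul1=3584 // r0:8,r1:Mul2,r2:448,r3:3584,r4:21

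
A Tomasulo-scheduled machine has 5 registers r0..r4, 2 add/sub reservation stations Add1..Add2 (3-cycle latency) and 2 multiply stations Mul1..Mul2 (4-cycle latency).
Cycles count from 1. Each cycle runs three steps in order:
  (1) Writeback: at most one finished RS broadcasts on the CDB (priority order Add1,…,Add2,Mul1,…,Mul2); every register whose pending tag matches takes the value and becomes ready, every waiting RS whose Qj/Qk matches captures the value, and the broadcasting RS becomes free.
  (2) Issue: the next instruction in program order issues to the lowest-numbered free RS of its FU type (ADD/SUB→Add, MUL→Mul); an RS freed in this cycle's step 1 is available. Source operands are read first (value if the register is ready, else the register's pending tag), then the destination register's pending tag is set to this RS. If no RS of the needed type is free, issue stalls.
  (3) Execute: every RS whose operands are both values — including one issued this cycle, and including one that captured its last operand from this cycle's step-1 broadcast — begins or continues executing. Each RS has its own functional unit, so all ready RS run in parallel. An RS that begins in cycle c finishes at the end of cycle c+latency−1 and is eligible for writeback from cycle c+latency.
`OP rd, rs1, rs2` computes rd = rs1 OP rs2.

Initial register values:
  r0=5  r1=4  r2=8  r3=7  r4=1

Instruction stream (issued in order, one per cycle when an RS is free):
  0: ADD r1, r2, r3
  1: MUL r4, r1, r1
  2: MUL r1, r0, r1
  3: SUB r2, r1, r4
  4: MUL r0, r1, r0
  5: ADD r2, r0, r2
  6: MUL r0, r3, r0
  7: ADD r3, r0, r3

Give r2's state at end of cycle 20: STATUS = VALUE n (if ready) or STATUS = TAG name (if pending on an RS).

cycle 1: issue ADD r1<-Add1 // r0:5,r1:Add1,r2:8,r3:7,r4:1
cycle 2: issue MUL r4<-Mul1 // r0:5,r1:Add1,r2:8,r3:7,r4:Mul1
cycle 3: issue MUL r1<-Mul2 // r0:5,r1:Mul2,r2:8,r3:7,r4:Mul1
cycle 4: CDB Add1=15; issue SUB r2<-Add1 // r0:5,r1:Mul2,r2:Add1,r3:7,r4:Mul1
cycle 5: stall // r0:5,r1:Mul2,r2:Add1,r3:7,r4:Mul1
cycle 6: stall // r0:5,r1:Mul2,r2:Add1,r3:7,r4:Mul1
cycle 7: stall // r0:5,r1:Mul2,r2:Add1,r3:7,r4:Mul1
cycle 8: CDB Mul1=225; issue MUL r0<-Mul1 // r0:Mul1,r1:Mul2,r2:Add1,r3:7,r4:225
cycle 9: CDB Mul2=75; issue ADD r2<-Add2 // r0:Mul1,r1:75,r2:Add2,r3:7,r4:225
cycle 10: issue MUL r0<-Mul2 // r0:Mul2,r1:75,r2:Add2,r3:7,r4:225
cycle 11: stall // r0:Mul2,r1:75,r2:Add2,r3:7,r4:225
cycle 12: CDB Add1=-150; issue ADD r3<-Add1 // r0:Mul2,r1:75,r2:Add2,r3:Add1,r4:225
cycle 13: CDB Mul1=375 // r0:Mul2,r1:75,r2:Add2,r3:Add1,r4:225
cycle 14: - // r0:Mul2,r1:75,r2:Add2,r3:Add1,r4:225
cycle 15: - // r0:Mul2,r1:75,r2:Add2,r3:Add1,r4:225
cycle 16: CDB Add2=225 // r0:Mul2,r1:75,r2:225,r3:Add1,r4:225
cycle 17: CDB Mul2=2625 // r0:2625,r1:75,r2:225,r3:Add1,r4:225
cycle 18: - // r0:2625,r1:75,r2:225,r3:Add1,r4:225
cycle 19: - // r0:2625,r1:75,r2:225,r3:Add1,r4:225
cycle 20: CDB Add1=2632 // r0:2625,r1:75,r2:225,r3:2632,r4:225

STATUS = VALUE 225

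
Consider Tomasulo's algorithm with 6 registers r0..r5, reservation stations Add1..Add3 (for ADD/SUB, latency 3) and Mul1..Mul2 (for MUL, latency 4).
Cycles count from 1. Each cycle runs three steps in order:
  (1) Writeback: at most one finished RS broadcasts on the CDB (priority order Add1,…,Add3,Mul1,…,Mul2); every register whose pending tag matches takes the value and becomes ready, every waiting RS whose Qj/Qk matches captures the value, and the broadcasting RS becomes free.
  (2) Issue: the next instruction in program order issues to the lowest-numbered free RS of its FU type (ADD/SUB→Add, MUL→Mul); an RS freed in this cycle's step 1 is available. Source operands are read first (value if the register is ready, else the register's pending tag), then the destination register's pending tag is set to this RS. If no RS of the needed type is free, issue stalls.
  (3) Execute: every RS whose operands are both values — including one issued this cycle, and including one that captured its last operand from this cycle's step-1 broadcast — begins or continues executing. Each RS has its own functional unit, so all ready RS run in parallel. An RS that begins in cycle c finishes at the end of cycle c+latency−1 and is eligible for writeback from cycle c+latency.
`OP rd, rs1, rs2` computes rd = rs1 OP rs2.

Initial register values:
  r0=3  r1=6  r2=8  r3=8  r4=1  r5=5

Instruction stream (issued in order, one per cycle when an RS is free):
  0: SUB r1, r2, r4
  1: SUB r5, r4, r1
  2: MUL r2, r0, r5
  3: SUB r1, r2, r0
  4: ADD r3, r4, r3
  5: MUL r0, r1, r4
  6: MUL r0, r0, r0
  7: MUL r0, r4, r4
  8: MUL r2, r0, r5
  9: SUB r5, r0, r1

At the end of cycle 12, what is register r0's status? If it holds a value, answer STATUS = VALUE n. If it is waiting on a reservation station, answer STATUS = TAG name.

STATUS = TAG Mul1

cycle 1: issue SUB r1<-Add1 // r0:3,r1:Add1,r2:8,r3:8,r4:1,r5:5
cycle 2: issue SUB r5<-Add2 // r0:3,r1:Add1,r2:8,r3:8,r4:1,r5:Add2
cycle 3: issue MUL r2<-Mul1 // r0:3,r1:Add1,r2:Mul1,r3:8,r4:1,r5:Add2
cycle 4: CDB Add1=7; issue SUB r1<-Add1 // r0:3,r1:Add1,r2:Mul1,r3:8,r4:1,r5:Add2
cycle 5: issue ADD r3<-Add3 // r0:3,r1:Add1,r2:Mul1,r3:Add3,r4:1,r5:Add2
cycle 6: issue MUL r0<-Mul2 // r0:Mul2,r1:Add1,r2:Mul1,r3:Add3,r4:1,r5:Add2
cycle 7: CDB Add2=-6; stall // r0:Mul2,r1:Add1,r2:Mul1,r3:Add3,r4:1,r5:-6
cycle 8: CDB Add3=9; stall // r0:Mul2,r1:Add1,r2:Mul1,r3:9,r4:1,r5:-6
cycle 9: stall // r0:Mul2,r1:Add1,r2:Mul1,r3:9,r4:1,r5:-6
cycle 10: stall // r0:Mul2,r1:Add1,r2:Mul1,r3:9,r4:1,r5:-6
cycle 11: CDB Mul1=-18; issue MUL r0<-Mul1 // r0:Mul1,r1:Add1,r2:-18,r3:9,r4:1,r5:-6
cycle 12: stall // r0:Mul1,r1:Add1,r2:-18,r3:9,r4:1,r5:-6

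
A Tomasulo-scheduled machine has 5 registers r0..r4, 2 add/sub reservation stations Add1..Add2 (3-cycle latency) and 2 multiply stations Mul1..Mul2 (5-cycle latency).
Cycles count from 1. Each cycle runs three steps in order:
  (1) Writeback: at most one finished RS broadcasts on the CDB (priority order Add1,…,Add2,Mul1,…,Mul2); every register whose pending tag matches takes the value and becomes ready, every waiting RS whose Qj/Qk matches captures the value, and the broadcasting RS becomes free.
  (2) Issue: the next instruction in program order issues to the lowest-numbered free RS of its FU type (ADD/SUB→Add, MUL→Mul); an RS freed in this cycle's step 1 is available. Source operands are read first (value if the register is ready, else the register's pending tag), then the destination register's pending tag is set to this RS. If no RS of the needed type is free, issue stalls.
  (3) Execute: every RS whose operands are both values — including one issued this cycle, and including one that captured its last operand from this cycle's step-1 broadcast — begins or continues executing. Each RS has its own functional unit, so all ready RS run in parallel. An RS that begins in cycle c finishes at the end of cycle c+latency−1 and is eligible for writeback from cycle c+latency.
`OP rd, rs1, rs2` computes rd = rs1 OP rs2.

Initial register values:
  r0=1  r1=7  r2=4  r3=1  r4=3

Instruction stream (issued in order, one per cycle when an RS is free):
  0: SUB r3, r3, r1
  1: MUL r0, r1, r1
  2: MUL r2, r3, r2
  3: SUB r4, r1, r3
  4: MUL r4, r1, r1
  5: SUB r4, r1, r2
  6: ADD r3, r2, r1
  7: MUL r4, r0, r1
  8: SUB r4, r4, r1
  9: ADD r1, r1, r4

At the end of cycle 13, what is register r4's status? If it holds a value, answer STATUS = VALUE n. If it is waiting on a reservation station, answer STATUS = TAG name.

  c1: issue SUB r3<-Add1  regs: r0:1,r1:7,r2:4,r3:Add1,r4:3
  c2: issue MUL r0<-Mul1  regs: r0:Mul1,r1:7,r2:4,r3:Add1,r4:3
  c3: issue MUL r2<-Mul2  regs: r0:Mul1,r1:7,r2:Mul2,r3:Add1,r4:3
  c4: CDB Add1=-6; issue SUB r4<-Add1  regs: r0:Mul1,r1:7,r2:Mul2,r3:-6,r4:Add1
  c5: stall  regs: r0:Mul1,r1:7,r2:Mul2,r3:-6,r4:Add1
  c6: stall  regs: r0:Mul1,r1:7,r2:Mul2,r3:-6,r4:Add1
  c7: CDB Add1=13; stall  regs: r0:Mul1,r1:7,r2:Mul2,r3:-6,r4:13
  c8: CDB Mul1=49; issue MUL r4<-Mul1  regs: r0:49,r1:7,r2:Mul2,r3:-6,r4:Mul1
  c9: CDB Mul2=-24; issue SUB r4<-Add1  regs: r0:49,r1:7,r2:-24,r3:-6,r4:Add1
  c10: issue ADD r3<-Add2  regs: r0:49,r1:7,r2:-24,r3:Add2,r4:Add1
  c11: issue MUL r4<-Mul2  regs: r0:49,r1:7,r2:-24,r3:Add2,r4:Mul2
  c12: CDB Add1=31; issue SUB r4<-Add1  regs: r0:49,r1:7,r2:-24,r3:Add2,r4:Add1
  c13: CDB Add2=-17; issue ADD r1<-Add2  regs: r0:49,r1:Add2,r2:-24,r3:-17,r4:Add1

STATUS = TAG Add1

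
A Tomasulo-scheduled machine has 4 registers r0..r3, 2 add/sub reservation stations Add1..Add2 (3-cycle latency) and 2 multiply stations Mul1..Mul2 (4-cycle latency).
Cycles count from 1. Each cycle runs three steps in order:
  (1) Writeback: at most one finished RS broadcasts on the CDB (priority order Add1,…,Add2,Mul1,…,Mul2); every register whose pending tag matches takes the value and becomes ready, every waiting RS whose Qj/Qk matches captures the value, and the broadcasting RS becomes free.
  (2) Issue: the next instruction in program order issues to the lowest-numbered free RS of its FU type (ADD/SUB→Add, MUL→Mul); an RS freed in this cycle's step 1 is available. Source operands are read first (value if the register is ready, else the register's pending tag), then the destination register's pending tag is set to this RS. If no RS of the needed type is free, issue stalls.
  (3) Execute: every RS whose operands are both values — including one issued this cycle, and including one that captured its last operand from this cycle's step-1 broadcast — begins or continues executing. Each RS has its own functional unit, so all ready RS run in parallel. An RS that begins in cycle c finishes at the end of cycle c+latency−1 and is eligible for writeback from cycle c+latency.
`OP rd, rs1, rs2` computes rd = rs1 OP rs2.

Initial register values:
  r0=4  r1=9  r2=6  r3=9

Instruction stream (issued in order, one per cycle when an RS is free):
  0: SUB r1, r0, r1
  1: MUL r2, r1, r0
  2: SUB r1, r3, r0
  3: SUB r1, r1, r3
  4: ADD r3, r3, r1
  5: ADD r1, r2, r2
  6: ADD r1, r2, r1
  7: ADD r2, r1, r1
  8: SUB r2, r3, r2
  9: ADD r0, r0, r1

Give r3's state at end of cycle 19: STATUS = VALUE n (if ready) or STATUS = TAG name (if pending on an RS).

STATUS = VALUE 5

c1: issue SUB r1<-Add1 | r0:4,r1:Add1,r2:6,r3:9
c2: issue MUL r2<-Mul1 | r0:4,r1:Add1,r2:Mul1,r3:9
c3: issue SUB r1<-Add2 | r0:4,r1:Add2,r2:Mul1,r3:9
c4: CDB Add1=-5; issue SUB r1<-Add1 | r0:4,r1:Add1,r2:Mul1,r3:9
c5: stall | r0:4,r1:Add1,r2:Mul1,r3:9
c6: CDB Add2=5; issue ADD r3<-Add2 | r0:4,r1:Add1,r2:Mul1,r3:Add2
c7: stall | r0:4,r1:Add1,r2:Mul1,r3:Add2
c8: CDB Mul1=-20; stall | r0:4,r1:Add1,r2:-20,r3:Add2
c9: CDB Add1=-4; issue ADD r1<-Add1 | r0:4,r1:Add1,r2:-20,r3:Add2
c10: stall | r0:4,r1:Add1,r2:-20,r3:Add2
c11: stall | r0:4,r1:Add1,r2:-20,r3:Add2
c12: CDB Add1=-40; issue ADD r1<-Add1 | r0:4,r1:Add1,r2:-20,r3:Add2
c13: CDB Add2=5; issue ADD r2<-Add2 | r0:4,r1:Add1,r2:Add2,r3:5
c14: stall | r0:4,r1:Add1,r2:Add2,r3:5
c15: CDB Add1=-60; issue SUB r2<-Add1 | r0:4,r1:-60,r2:Add1,r3:5
c16: stall | r0:4,r1:-60,r2:Add1,r3:5
c17: stall | r0:4,r1:-60,r2:Add1,r3:5
c18: CDB Add2=-120; issue ADD r0<-Add2 | r0:Add2,r1:-60,r2:Add1,r3:5
c19: - | r0:Add2,r1:-60,r2:Add1,r3:5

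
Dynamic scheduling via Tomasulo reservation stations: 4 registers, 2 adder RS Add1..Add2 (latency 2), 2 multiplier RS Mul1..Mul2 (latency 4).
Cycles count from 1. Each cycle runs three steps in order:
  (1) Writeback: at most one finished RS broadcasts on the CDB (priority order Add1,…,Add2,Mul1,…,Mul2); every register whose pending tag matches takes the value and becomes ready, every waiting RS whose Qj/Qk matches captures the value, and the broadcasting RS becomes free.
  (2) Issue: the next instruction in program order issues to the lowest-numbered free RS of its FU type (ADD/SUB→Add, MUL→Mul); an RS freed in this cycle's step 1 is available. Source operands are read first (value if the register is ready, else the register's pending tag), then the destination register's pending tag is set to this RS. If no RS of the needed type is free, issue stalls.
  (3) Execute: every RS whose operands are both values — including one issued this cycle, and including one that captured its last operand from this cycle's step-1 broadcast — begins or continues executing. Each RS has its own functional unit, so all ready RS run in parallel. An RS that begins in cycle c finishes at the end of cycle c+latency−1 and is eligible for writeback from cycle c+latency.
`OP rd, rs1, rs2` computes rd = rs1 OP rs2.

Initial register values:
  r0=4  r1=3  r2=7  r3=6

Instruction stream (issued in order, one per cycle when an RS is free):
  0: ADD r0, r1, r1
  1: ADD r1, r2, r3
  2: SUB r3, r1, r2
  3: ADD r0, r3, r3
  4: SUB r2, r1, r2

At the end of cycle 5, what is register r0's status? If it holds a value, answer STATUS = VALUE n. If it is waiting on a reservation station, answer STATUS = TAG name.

STATUS = TAG Add2

c1: issue ADD r0<-Add1 | r0:Add1,r1:3,r2:7,r3:6
c2: issue ADD r1<-Add2 | r0:Add1,r1:Add2,r2:7,r3:6
c3: CDB Add1=6; issue SUB r3<-Add1 | r0:6,r1:Add2,r2:7,r3:Add1
c4: CDB Add2=13; issue ADD r0<-Add2 | r0:Add2,r1:13,r2:7,r3:Add1
c5: stall | r0:Add2,r1:13,r2:7,r3:Add1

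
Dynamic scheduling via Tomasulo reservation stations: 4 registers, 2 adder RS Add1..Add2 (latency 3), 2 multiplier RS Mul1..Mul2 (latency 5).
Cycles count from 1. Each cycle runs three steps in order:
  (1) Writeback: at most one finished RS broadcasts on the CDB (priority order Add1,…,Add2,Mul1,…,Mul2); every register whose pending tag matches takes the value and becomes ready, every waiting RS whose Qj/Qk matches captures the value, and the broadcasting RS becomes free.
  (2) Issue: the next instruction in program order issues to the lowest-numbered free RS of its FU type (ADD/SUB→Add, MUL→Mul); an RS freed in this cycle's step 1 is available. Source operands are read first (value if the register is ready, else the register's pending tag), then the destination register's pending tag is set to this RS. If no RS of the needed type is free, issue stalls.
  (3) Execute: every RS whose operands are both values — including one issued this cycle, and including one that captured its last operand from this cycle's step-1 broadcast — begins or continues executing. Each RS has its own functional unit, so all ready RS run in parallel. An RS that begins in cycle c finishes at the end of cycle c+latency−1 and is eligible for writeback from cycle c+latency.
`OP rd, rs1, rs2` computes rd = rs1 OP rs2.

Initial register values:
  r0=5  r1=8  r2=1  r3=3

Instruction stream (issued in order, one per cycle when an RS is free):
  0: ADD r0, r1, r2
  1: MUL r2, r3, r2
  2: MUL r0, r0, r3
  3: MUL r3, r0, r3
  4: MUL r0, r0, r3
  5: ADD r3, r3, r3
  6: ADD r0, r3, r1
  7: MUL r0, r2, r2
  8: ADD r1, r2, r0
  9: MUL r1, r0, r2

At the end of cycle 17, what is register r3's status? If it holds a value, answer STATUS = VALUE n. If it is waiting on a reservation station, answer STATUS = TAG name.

c1: issue ADD r0<-Add1 | r0:Add1,r1:8,r2:1,r3:3
c2: issue MUL r2<-Mul1 | r0:Add1,r1:8,r2:Mul1,r3:3
c3: issue MUL r0<-Mul2 | r0:Mul2,r1:8,r2:Mul1,r3:3
c4: CDB Add1=9; stall | r0:Mul2,r1:8,r2:Mul1,r3:3
c5: stall | r0:Mul2,r1:8,r2:Mul1,r3:3
c6: stall | r0:Mul2,r1:8,r2:Mul1,r3:3
c7: CDB Mul1=3; issue MUL r3<-Mul1 | r0:Mul2,r1:8,r2:3,r3:Mul1
c8: stall | r0:Mul2,r1:8,r2:3,r3:Mul1
c9: CDB Mul2=27; issue MUL r0<-Mul2 | r0:Mul2,r1:8,r2:3,r3:Mul1
c10: issue ADD r3<-Add1 | r0:Mul2,r1:8,r2:3,r3:Add1
c11: issue ADD r0<-Add2 | r0:Add2,r1:8,r2:3,r3:Add1
c12: stall | r0:Add2,r1:8,r2:3,r3:Add1
c13: stall | r0:Add2,r1:8,r2:3,r3:Add1
c14: CDB Mul1=81; issue MUL r0<-Mul1 | r0:Mul1,r1:8,r2:3,r3:Add1
c15: stall | r0:Mul1,r1:8,r2:3,r3:Add1
c16: stall | r0:Mul1,r1:8,r2:3,r3:Add1
c17: CDB Add1=162; issue ADD r1<-Add1 | r0:Mul1,r1:Add1,r2:3,r3:162

STATUS = VALUE 162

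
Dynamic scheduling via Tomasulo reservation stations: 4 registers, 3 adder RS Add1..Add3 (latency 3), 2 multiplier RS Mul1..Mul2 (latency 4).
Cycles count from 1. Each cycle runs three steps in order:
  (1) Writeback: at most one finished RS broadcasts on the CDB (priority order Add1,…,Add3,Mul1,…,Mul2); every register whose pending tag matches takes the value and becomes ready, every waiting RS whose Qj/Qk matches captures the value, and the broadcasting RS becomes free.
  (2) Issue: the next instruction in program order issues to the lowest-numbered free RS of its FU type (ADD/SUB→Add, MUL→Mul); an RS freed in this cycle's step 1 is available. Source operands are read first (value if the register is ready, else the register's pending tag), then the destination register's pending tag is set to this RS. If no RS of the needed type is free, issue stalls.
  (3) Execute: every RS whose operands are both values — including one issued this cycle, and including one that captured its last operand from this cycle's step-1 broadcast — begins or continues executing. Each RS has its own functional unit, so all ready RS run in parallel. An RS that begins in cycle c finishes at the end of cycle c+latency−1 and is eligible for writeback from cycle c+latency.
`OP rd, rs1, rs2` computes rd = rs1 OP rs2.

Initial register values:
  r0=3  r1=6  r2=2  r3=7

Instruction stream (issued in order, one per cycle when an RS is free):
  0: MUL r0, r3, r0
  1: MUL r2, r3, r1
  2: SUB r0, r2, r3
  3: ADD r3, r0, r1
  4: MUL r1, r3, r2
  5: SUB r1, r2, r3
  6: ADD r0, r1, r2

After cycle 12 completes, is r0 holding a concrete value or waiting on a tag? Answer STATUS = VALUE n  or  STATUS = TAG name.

cycle 1: issue MUL r0<-Mul1 // r0:Mul1,r1:6,r2:2,r3:7
cycle 2: issue MUL r2<-Mul2 // r0:Mul1,r1:6,r2:Mul2,r3:7
cycle 3: issue SUB r0<-Add1 // r0:Add1,r1:6,r2:Mul2,r3:7
cycle 4: issue ADD r3<-Add2 // r0:Add1,r1:6,r2:Mul2,r3:Add2
cycle 5: CDB Mul1=21; issue MUL r1<-Mul1 // r0:Add1,r1:Mul1,r2:Mul2,r3:Add2
cycle 6: CDB Mul2=42; issue SUB r1<-Add3 // r0:Add1,r1:Add3,r2:42,r3:Add2
cycle 7: stall // r0:Add1,r1:Add3,r2:42,r3:Add2
cycle 8: stall // r0:Add1,r1:Add3,r2:42,r3:Add2
cycle 9: CDB Add1=35; issue ADD r0<-Add1 // r0:Add1,r1:Add3,r2:42,r3:Add2
cycle 10: - // r0:Add1,r1:Add3,r2:42,r3:Add2
cycle 11: - // r0:Add1,r1:Add3,r2:42,r3:Add2
cycle 12: CDB Add2=41 // r0:Add1,r1:Add3,r2:42,r3:41

STATUS = TAG Add1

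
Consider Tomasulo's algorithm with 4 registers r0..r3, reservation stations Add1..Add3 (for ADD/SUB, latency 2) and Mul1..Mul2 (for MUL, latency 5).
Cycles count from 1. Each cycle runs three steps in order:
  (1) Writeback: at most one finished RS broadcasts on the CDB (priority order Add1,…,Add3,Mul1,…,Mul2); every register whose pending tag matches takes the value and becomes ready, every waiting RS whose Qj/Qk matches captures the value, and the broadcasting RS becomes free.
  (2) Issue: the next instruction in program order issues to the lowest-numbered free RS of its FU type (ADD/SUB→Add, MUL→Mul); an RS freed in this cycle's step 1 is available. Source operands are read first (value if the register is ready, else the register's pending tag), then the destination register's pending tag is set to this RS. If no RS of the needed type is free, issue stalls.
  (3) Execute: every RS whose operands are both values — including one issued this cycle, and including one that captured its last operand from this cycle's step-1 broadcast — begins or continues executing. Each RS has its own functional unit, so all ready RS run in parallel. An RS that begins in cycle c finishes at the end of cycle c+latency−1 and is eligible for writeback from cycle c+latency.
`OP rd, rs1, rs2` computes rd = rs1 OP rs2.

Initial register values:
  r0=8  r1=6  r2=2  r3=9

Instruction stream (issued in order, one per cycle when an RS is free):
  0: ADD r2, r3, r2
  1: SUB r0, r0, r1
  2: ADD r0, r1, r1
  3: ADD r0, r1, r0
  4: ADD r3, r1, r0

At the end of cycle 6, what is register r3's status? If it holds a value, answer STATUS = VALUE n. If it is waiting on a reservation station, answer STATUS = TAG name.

STATUS = TAG Add1

cycle 1: issue ADD r2<-Add1 // r0:8,r1:6,r2:Add1,r3:9
cycle 2: issue SUB r0<-Add2 // r0:Add2,r1:6,r2:Add1,r3:9
cycle 3: CDB Add1=11; issue ADD r0<-Add1 // r0:Add1,r1:6,r2:11,r3:9
cycle 4: CDB Add2=2; issue ADD r0<-Add2 // r0:Add2,r1:6,r2:11,r3:9
cycle 5: CDB Add1=12; issue ADD r3<-Add1 // r0:Add2,r1:6,r2:11,r3:Add1
cycle 6: - // r0:Add2,r1:6,r2:11,r3:Add1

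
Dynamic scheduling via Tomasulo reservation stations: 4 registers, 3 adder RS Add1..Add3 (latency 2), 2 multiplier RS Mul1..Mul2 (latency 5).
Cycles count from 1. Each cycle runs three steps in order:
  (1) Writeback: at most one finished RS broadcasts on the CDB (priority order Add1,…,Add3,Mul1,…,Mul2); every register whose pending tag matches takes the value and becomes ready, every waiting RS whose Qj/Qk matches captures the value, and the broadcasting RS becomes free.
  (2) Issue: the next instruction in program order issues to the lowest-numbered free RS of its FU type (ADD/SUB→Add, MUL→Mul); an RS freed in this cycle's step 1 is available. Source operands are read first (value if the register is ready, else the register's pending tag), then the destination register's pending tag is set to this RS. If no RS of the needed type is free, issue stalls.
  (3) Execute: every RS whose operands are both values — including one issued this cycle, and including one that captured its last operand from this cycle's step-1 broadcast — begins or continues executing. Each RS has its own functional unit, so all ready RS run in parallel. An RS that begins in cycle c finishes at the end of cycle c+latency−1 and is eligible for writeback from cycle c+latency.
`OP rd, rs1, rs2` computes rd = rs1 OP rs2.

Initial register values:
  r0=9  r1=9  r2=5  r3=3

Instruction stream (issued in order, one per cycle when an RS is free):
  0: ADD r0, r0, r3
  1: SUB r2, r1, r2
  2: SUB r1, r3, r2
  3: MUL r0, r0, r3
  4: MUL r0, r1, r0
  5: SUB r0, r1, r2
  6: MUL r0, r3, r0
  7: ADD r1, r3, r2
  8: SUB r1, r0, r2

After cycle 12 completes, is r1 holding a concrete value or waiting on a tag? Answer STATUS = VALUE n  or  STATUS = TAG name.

  c1: issue ADD r0<-Add1  regs: r0:Add1,r1:9,r2:5,r3:3
  c2: issue SUB r2<-Add2  regs: r0:Add1,r1:9,r2:Add2,r3:3
  c3: CDB Add1=12; issue SUB r1<-Add1  regs: r0:12,r1:Add1,r2:Add2,r3:3
  c4: CDB Add2=4; issue MUL r0<-Mul1  regs: r0:Mul1,r1:Add1,r2:4,r3:3
  c5: issue MUL r0<-Mul2  regs: r0:Mul2,r1:Add1,r2:4,r3:3
  c6: CDB Add1=-1; issue SUB r0<-Add1  regs: r0:Add1,r1:-1,r2:4,r3:3
  c7: stall  regs: r0:Add1,r1:-1,r2:4,r3:3
  c8: CDB Add1=-5; stall  regs: r0:-5,r1:-1,r2:4,r3:3
  c9: CDB Mul1=36; issue MUL r0<-Mul1  regs: r0:Mul1,r1:-1,r2:4,r3:3
  c10: issue ADD r1<-Add1  regs: r0:Mul1,r1:Add1,r2:4,r3:3
  c11: issue SUB r1<-Add2  regs: r0:Mul1,r1:Add2,r2:4,r3:3
  c12: CDB Add1=7  regs: r0:Mul1,r1:Add2,r2:4,r3:3

STATUS = TAG Add2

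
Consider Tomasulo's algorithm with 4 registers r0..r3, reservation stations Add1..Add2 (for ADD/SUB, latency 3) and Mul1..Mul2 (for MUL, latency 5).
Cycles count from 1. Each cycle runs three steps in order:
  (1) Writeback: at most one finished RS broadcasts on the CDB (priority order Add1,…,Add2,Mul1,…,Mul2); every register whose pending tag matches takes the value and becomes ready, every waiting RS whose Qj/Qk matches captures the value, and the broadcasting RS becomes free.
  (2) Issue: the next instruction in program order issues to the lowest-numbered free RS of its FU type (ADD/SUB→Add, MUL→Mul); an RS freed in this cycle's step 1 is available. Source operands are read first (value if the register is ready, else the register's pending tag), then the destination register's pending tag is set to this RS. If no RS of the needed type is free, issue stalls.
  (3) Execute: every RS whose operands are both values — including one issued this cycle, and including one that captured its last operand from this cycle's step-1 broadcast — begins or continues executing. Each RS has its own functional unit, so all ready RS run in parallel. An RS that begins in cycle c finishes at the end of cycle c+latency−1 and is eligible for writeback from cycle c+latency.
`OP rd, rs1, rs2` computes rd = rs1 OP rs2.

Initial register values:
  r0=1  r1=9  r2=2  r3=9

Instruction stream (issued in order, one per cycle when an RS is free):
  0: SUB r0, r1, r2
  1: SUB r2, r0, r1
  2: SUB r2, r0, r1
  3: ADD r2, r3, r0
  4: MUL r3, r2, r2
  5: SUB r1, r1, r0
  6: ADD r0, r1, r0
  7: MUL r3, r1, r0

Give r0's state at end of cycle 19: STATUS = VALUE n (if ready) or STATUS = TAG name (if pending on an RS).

cycle 1: issue SUB r0<-Add1 // r0:Add1,r1:9,r2:2,r3:9
cycle 2: issue SUB r2<-Add2 // r0:Add1,r1:9,r2:Add2,r3:9
cycle 3: stall // r0:Add1,r1:9,r2:Add2,r3:9
cycle 4: CDB Add1=7; issue SUB r2<-Add1 // r0:7,r1:9,r2:Add1,r3:9
cycle 5: stall // r0:7,r1:9,r2:Add1,r3:9
cycle 6: stall // r0:7,r1:9,r2:Add1,r3:9
cycle 7: CDB Add1=-2; issue ADD r2<-Add1 // r0:7,r1:9,r2:Add1,r3:9
cycle 8: CDB Add2=-2; issue MUL r3<-Mul1 // r0:7,r1:9,r2:Add1,r3:Mul1
cycle 9: issue SUB r1<-Add2 // r0:7,r1:Add2,r2:Add1,r3:Mul1
cycle 10: CDB Add1=16; issue ADD r0<-Add1 // r0:Add1,r1:Add2,r2:16,r3:Mul1
cycle 11: issue MUL r3<-Mul2 // r0:Add1,r1:Add2,r2:16,r3:Mul2
cycle 12: CDB Add2=2 // r0:Add1,r1:2,r2:16,r3:Mul2
cycle 13: - // r0:Add1,r1:2,r2:16,r3:Mul2
cycle 14: - // r0:Add1,r1:2,r2:16,r3:Mul2
cycle 15: CDB Add1=9 // r0:9,r1:2,r2:16,r3:Mul2
cycle 16: CDB Mul1=256 // r0:9,r1:2,r2:16,r3:Mul2
cycle 17: - // r0:9,r1:2,r2:16,r3:Mul2
cycle 18: - // r0:9,r1:2,r2:16,r3:Mul2
cycle 19: - // r0:9,r1:2,r2:16,r3:Mul2

STATUS = VALUE 9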